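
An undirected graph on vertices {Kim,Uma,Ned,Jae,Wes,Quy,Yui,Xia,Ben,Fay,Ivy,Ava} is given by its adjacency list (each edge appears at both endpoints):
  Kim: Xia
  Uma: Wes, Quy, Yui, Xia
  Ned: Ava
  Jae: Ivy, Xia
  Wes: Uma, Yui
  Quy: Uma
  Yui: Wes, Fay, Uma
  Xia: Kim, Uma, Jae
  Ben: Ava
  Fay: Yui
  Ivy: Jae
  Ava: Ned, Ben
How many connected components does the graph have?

2

Component: {Ned, Ben, Ava}
Component: {Kim, Uma, Jae, Wes, Quy, Yui, Xia, Fay, Ivy}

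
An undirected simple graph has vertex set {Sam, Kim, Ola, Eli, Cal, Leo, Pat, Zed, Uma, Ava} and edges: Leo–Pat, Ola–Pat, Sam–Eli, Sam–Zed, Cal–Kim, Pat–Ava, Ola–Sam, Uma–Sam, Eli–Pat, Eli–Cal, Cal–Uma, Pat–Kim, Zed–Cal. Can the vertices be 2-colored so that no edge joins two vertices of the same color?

Color {Kim, Ola, Eli, Leo, Zed, Uma, Ava} black and {Sam, Cal, Pat} white. No edge joins two same-colored vertices, so the graph is bipartite.

Yes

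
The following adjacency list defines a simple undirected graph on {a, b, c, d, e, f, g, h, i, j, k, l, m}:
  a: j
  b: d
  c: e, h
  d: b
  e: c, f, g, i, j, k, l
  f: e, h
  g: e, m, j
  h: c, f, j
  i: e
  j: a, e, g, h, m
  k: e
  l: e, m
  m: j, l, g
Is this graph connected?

Component: {b, d}
Component: {a, c, e, f, g, h, i, j, k, l, m}
There are 2 separate components, so the graph is not connected.

No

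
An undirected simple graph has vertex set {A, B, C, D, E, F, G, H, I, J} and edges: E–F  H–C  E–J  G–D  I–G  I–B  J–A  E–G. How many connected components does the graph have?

2

Component: {C, H}
Component: {A, B, D, E, F, G, I, J}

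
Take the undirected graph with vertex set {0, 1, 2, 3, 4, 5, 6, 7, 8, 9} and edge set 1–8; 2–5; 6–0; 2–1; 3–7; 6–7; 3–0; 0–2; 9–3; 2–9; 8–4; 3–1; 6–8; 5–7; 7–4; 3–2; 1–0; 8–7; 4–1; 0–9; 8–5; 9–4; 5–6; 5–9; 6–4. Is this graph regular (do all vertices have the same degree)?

Yes

Degrees: 0:5, 1:5, 2:5, 3:5, 4:5, 5:5, 6:5, 7:5, 8:5, 9:5
All degrees equal 5; the graph is regular.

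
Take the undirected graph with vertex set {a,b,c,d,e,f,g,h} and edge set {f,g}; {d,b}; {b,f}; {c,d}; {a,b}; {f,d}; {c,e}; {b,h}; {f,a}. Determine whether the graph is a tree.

The graph has 8 vertices and 9 edges.
A tree on 8 vertices has exactly 7 edges; this graph has 9, so it contains a cycle and is not a tree.

No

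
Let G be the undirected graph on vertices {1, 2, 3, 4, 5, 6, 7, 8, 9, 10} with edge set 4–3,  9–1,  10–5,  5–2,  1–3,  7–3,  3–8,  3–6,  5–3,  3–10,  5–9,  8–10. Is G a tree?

|V| = 10, |E| = 12.
A tree on 10 vertices has exactly 9 edges; this graph has 12, so it contains a cycle and is not a tree.

No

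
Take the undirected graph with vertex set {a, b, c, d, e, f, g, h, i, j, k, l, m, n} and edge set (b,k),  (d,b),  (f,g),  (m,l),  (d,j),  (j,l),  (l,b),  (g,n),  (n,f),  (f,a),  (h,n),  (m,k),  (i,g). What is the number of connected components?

4

Component: {c}
Component: {e}
Component: {a, f, g, h, i, n}
Component: {b, d, j, k, l, m}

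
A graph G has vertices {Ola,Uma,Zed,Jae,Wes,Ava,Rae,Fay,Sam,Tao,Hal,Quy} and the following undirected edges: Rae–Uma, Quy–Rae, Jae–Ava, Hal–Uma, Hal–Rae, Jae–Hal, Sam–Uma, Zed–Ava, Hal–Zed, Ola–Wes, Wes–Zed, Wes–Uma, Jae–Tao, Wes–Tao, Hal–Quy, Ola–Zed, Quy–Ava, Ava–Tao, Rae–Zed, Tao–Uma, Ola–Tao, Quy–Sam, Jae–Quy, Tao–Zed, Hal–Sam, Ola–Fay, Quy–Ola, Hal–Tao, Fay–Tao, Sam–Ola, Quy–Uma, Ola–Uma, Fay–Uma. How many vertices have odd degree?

4

Degrees: Ola:7, Uma:8, Zed:6, Jae:4, Wes:4, Ava:4, Rae:4, Fay:3, Sam:4, Tao:8, Hal:7, Quy:7
Odd-degree vertices: Ola, Fay, Hal, Quy.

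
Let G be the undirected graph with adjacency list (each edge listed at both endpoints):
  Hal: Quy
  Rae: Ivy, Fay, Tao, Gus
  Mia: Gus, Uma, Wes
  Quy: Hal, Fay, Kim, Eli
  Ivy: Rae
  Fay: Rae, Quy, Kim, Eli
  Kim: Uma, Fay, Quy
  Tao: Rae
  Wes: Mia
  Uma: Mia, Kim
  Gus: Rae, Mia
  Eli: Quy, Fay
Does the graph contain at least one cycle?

Yes

|V| = 12, |E| = 14, number of components = 1.
One cycle is Quy-Kim-Uma-Mia-Gus-Rae-Fay-Quy.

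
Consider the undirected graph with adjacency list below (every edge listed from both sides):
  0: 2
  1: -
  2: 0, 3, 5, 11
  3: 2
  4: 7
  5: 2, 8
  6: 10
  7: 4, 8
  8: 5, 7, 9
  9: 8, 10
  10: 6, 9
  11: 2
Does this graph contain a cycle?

No

|V| = 12, |E| = 10, number of components = 2.
Since 10 = 12 - 2, the graph is a forest and contains no cycle.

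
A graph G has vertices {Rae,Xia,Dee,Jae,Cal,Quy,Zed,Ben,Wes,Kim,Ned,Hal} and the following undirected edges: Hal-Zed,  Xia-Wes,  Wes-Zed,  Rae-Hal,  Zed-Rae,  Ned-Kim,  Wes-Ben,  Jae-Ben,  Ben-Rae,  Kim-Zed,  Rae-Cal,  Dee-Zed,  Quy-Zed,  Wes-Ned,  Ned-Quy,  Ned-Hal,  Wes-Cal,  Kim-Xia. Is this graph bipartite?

Zed-Rae-Hal-Zed is an odd cycle (length 3), and a bipartite graph can contain only even cycles.

No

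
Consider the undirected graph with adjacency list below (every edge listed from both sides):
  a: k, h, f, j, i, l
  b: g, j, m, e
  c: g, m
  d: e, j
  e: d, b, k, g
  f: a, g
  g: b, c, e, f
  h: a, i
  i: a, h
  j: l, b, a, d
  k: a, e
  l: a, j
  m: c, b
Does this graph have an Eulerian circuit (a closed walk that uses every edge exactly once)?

Yes

Degrees: a:6, b:4, c:2, d:2, e:4, f:2, g:4, h:2, i:2, j:4, k:2, l:2, m:2
All degrees are even and the non-isolated vertices are connected — an Eulerian circuit exists.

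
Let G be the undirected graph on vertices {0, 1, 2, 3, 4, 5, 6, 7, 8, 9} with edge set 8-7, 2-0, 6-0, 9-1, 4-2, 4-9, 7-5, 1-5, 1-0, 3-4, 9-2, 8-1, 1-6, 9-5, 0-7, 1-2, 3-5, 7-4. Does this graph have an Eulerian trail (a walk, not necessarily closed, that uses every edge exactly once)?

Yes

Degrees: 0:4, 1:6, 2:4, 3:2, 4:4, 5:4, 6:2, 7:4, 8:2, 9:4
Odd-degree vertices: none (0 total).
With 0 odd-degree vertices and all edges in one connected piece, an Eulerian trail exists.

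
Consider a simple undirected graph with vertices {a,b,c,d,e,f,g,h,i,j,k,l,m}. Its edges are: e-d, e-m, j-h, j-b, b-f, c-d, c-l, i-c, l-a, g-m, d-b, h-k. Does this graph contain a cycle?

|V| = 13, |E| = 12, number of components = 1.
A forest on 13 vertices with 1 component has exactly 12 edges, which matches — so no cycle.

No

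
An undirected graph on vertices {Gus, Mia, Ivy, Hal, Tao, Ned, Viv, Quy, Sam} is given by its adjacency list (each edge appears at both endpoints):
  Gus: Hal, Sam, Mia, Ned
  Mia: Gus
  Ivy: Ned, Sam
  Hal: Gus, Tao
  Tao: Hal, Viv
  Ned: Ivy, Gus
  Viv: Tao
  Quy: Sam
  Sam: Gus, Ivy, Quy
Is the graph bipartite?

Yes

A valid 2-coloring puts {Mia, Hal, Ned, Viv, Sam} on one side and {Gus, Ivy, Tao, Quy} on the other; every edge crosses between the two sides.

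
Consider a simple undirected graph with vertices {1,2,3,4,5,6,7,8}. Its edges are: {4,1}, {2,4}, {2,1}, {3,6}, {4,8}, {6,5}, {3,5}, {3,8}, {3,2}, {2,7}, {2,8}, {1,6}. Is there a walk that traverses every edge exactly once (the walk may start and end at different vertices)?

Degrees: 1:3, 2:5, 3:4, 4:3, 5:2, 6:3, 7:1, 8:3
Odd-degree vertices: 1, 2, 4, 6, 7, 8 (6 total).
With 6 odd-degree vertices (more than two), no single trail can use every edge.

No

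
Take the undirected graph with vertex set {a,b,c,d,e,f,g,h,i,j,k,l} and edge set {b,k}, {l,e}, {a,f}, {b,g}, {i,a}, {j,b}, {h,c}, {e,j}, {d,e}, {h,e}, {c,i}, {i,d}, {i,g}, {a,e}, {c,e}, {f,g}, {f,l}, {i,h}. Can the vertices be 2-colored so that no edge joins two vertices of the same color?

The cycle h-c-e-h has length 3, which is odd, so the graph is not bipartite.

No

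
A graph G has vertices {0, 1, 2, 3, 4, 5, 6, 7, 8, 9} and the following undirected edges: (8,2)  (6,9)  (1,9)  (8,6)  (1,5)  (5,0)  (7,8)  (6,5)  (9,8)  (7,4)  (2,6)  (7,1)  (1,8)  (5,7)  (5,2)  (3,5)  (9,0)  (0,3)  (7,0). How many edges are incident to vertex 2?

Neighbors of 2: 5, 6, 8.

3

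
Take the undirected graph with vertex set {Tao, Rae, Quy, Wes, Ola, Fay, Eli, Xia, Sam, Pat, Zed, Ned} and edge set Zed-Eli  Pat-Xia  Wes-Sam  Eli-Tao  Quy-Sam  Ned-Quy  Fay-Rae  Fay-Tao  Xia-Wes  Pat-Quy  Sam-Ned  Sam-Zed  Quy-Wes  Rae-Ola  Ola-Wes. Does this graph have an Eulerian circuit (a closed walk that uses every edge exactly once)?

Degrees: Tao:2, Rae:2, Quy:4, Wes:4, Ola:2, Fay:2, Eli:2, Xia:2, Sam:4, Pat:2, Zed:2, Ned:2
Every vertex has even degree and the edges form a single connected piece, so an Eulerian circuit exists.

Yes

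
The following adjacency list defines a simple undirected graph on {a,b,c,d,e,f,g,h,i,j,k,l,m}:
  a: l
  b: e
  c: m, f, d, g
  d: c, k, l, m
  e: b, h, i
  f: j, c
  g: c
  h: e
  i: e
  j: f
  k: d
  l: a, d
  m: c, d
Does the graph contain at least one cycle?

Yes

The graph has 13 vertices, 12 edges, and 2 connected components.
One cycle is d-c-m-d.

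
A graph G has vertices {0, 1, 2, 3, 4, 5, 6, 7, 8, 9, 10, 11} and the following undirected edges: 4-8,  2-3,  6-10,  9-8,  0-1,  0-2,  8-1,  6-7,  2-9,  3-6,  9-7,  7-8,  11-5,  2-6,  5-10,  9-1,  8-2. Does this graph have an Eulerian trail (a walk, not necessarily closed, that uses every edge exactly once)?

No

Degrees: 0:2, 1:3, 2:5, 3:2, 4:1, 5:2, 6:4, 7:3, 8:5, 9:4, 10:2, 11:1
Odd-degree vertices: 1, 2, 4, 7, 8, 11 (6 total).
An Eulerian trail requires 0 or 2 odd-degree vertices; here there are 6.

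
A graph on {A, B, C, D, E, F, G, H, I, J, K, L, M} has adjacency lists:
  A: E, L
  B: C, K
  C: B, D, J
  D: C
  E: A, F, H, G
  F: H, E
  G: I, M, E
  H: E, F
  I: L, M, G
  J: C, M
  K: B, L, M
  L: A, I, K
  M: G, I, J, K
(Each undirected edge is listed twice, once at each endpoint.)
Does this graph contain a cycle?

Yes

The graph has 13 vertices, 17 edges, and 1 connected component.
Since 17 > 13 - 1, a cycle must exist; for instance L-I-M-J-C-B-K-L.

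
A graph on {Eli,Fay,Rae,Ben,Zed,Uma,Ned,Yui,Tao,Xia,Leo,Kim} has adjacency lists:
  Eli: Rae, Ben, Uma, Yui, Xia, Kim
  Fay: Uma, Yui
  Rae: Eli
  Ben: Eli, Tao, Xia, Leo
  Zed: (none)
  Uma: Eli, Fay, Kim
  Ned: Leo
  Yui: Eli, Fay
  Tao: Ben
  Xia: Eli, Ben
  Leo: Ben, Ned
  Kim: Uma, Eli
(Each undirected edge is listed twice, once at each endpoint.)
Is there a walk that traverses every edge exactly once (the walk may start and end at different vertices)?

Degrees: Eli:6, Fay:2, Rae:1, Ben:4, Zed:0, Uma:3, Ned:1, Yui:2, Tao:1, Xia:2, Leo:2, Kim:2
Odd-degree vertices: Rae, Uma, Ned, Tao (4 total).
With 4 odd-degree vertices (more than two), no single trail can use every edge.

No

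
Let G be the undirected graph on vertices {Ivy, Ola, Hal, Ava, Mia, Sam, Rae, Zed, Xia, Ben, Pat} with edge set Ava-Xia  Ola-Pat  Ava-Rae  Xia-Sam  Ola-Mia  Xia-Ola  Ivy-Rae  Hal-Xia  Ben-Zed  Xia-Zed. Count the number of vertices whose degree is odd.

Degrees: Ivy:1, Ola:3, Hal:1, Ava:2, Mia:1, Sam:1, Rae:2, Zed:2, Xia:5, Ben:1, Pat:1
Odd-degree vertices: Ivy, Ola, Hal, Mia, Sam, Xia, Ben, Pat.

8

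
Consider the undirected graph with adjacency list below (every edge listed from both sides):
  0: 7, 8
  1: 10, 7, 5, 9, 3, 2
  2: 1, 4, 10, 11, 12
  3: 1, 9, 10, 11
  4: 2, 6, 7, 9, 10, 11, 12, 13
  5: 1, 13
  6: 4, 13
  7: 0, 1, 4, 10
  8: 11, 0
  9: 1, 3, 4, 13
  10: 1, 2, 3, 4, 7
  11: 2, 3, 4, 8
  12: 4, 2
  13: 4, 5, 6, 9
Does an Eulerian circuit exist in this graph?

No

Degrees: 0:2, 1:6, 2:5, 3:4, 4:8, 5:2, 6:2, 7:4, 8:2, 9:4, 10:5, 11:4, 12:2, 13:4
Vertices with odd degree: 2, 10. An Eulerian circuit requires all degrees even.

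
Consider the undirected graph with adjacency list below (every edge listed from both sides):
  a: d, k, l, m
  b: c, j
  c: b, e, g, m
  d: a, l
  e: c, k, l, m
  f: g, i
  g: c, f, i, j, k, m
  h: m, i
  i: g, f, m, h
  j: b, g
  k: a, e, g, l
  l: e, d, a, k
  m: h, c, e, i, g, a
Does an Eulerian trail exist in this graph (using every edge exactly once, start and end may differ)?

Degrees: a:4, b:2, c:4, d:2, e:4, f:2, g:6, h:2, i:4, j:2, k:4, l:4, m:6
Odd-degree vertices: none (0 total).
With 0 odd-degree vertices and all edges in one connected piece, an Eulerian trail exists.

Yes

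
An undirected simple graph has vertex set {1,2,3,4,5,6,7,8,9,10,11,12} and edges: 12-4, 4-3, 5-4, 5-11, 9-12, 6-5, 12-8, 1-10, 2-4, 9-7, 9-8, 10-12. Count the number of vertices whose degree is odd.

8

Degrees: 1:1, 2:1, 3:1, 4:4, 5:3, 6:1, 7:1, 8:2, 9:3, 10:2, 11:1, 12:4
Odd-degree vertices: 1, 2, 3, 5, 6, 7, 9, 11.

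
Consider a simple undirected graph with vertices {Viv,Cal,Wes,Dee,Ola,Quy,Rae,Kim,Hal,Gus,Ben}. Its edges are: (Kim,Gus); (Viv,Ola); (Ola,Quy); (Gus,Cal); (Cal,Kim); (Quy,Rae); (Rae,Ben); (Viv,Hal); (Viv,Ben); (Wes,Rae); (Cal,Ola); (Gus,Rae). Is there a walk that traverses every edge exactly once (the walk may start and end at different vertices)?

Degrees: Viv:3, Cal:3, Wes:1, Dee:0, Ola:3, Quy:2, Rae:4, Kim:2, Hal:1, Gus:3, Ben:2
Odd-degree vertices: Viv, Cal, Wes, Ola, Hal, Gus (6 total).
With 6 odd-degree vertices (more than two), no single trail can use every edge.

No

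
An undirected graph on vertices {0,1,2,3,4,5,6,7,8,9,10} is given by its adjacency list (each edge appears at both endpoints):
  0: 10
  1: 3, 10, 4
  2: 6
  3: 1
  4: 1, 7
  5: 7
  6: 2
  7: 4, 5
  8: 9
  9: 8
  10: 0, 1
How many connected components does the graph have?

3

Component: {2, 6}
Component: {8, 9}
Component: {0, 1, 3, 4, 5, 7, 10}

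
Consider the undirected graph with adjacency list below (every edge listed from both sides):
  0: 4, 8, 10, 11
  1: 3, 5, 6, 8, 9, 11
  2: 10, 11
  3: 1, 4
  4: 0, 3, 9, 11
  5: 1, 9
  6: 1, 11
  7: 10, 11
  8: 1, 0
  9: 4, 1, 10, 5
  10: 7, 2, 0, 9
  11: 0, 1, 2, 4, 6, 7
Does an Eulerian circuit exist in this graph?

Yes

Degrees: 0:4, 1:6, 2:2, 3:2, 4:4, 5:2, 6:2, 7:2, 8:2, 9:4, 10:4, 11:6
Every vertex has even degree and the edges form a single connected piece, so an Eulerian circuit exists.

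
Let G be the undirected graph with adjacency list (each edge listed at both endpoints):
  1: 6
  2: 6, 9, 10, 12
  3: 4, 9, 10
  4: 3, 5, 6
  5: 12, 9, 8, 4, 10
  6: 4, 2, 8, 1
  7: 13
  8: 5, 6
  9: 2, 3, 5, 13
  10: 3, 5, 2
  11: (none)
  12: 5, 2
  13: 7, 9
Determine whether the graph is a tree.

No

|V| = 13, |E| = 17.
It splits into 2 components, so it cannot be a tree.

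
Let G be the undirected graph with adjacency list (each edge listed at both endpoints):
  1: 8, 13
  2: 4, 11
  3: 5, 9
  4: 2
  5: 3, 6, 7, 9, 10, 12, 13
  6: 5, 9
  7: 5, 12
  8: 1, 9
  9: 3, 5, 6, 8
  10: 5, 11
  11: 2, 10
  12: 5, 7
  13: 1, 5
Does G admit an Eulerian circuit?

Degrees: 1:2, 2:2, 3:2, 4:1, 5:7, 6:2, 7:2, 8:2, 9:4, 10:2, 11:2, 12:2, 13:2
Vertices with odd degree: 4, 5. An Eulerian circuit requires all degrees even.

No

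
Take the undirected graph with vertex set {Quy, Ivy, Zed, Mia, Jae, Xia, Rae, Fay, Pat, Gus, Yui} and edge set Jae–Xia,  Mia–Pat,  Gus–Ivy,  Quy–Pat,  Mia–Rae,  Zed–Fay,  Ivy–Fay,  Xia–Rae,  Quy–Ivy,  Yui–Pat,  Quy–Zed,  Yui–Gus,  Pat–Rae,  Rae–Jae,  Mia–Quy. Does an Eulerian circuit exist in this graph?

No

Degrees: Quy:4, Ivy:3, Zed:2, Mia:3, Jae:2, Xia:2, Rae:4, Fay:2, Pat:4, Gus:2, Yui:2
Vertices with odd degree: Ivy, Mia. An Eulerian circuit requires all degrees even.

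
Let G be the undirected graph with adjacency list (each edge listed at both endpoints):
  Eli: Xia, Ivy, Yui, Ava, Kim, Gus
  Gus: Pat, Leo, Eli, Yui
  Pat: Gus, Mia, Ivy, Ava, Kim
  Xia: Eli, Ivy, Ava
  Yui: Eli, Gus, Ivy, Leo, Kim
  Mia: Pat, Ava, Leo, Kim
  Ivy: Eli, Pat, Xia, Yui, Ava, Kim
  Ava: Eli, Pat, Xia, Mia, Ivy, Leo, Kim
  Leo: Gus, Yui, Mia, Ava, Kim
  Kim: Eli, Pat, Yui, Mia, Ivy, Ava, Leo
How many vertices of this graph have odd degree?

Degrees: Eli:6, Gus:4, Pat:5, Xia:3, Yui:5, Mia:4, Ivy:6, Ava:7, Leo:5, Kim:7
Odd-degree vertices: Pat, Xia, Yui, Ava, Leo, Kim.

6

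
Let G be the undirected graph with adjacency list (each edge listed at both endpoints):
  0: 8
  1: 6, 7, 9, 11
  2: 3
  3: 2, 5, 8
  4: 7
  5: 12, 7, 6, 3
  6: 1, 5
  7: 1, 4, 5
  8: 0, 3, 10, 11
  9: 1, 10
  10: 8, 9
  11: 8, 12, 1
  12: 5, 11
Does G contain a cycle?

The graph has 13 vertices, 16 edges, and 1 connected component.
One cycle is 8-3-5-6-1-9-10-8.

Yes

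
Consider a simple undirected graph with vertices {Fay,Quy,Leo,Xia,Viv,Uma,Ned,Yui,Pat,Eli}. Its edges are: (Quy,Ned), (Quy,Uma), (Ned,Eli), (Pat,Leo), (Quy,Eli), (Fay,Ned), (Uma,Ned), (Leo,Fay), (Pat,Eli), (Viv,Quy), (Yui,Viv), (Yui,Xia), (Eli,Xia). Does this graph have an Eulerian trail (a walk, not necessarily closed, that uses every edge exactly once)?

Yes

Degrees: Fay:2, Quy:4, Leo:2, Xia:2, Viv:2, Uma:2, Ned:4, Yui:2, Pat:2, Eli:4
Odd-degree vertices: none (0 total).
With 0 odd-degree vertices and all edges in one connected piece, an Eulerian trail exists.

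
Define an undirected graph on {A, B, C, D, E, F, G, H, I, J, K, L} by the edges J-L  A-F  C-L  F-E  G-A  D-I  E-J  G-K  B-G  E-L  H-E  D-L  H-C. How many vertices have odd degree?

4

Degrees: A:2, B:1, C:2, D:2, E:4, F:2, G:3, H:2, I:1, J:2, K:1, L:4
Odd-degree vertices: B, G, I, K.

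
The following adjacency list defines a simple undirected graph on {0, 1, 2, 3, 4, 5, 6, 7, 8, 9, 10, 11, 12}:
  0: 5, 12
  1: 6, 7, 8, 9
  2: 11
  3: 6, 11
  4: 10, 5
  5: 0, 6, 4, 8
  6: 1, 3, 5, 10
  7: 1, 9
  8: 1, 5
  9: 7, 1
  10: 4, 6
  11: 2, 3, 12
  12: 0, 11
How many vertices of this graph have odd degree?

Degrees: 0:2, 1:4, 2:1, 3:2, 4:2, 5:4, 6:4, 7:2, 8:2, 9:2, 10:2, 11:3, 12:2
Odd-degree vertices: 2, 11.

2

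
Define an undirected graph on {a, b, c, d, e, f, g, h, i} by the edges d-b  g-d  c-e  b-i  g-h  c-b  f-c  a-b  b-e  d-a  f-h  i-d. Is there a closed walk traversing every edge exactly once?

Degrees: a:2, b:5, c:3, d:4, e:2, f:2, g:2, h:2, i:2
Vertices with odd degree: b, c. An Eulerian circuit requires all degrees even.

No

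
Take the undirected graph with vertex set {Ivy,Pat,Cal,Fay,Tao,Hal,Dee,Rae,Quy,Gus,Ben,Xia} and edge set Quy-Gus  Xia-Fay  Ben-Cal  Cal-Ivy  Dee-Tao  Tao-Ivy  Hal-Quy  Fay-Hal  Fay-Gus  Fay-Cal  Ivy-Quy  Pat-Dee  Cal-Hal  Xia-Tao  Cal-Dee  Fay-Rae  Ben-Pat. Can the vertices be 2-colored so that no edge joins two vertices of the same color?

The cycle Hal-Cal-Fay-Hal has length 3, which is odd, so the graph is not bipartite.

No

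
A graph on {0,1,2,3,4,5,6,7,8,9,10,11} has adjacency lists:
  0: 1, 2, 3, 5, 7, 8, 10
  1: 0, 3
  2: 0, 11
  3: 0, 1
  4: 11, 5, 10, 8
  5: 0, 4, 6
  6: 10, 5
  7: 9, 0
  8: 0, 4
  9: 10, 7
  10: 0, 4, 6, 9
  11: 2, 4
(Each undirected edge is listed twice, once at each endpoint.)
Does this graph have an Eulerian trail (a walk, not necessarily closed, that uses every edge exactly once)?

Degrees: 0:7, 1:2, 2:2, 3:2, 4:4, 5:3, 6:2, 7:2, 8:2, 9:2, 10:4, 11:2
Odd-degree vertices: 0, 5 (2 total).
The non-isolated vertices are connected and exactly 2 have odd degree, so an Eulerian trail exists (from 0 to 5).

Yes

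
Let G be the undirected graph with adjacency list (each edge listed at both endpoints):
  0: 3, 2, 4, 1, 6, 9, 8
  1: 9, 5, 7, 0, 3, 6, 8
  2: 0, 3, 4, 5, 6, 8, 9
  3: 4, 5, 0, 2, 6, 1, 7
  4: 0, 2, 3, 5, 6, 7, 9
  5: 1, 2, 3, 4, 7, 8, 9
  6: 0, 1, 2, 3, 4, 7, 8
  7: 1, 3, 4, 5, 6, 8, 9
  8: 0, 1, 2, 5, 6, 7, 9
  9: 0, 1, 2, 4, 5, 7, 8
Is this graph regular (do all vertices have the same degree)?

Yes

Degrees: 0:7, 1:7, 2:7, 3:7, 4:7, 5:7, 6:7, 7:7, 8:7, 9:7
Every vertex has degree 7, so the graph is 7-regular.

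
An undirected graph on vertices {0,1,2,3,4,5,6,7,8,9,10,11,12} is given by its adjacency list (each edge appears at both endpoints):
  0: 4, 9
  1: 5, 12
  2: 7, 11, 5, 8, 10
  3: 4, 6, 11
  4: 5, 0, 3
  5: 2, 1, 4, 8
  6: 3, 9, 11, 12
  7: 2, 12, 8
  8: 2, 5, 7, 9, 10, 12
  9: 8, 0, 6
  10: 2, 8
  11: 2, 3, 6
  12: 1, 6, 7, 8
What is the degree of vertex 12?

Neighbors of 12: 1, 6, 7, 8.

4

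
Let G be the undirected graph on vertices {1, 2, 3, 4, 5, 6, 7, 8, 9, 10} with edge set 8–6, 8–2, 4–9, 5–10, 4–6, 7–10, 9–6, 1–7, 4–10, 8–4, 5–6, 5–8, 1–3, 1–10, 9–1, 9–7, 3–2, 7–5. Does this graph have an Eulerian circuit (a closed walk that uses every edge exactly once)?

Degrees: 1:4, 2:2, 3:2, 4:4, 5:4, 6:4, 7:4, 8:4, 9:4, 10:4
All degrees are even and the non-isolated vertices are connected — an Eulerian circuit exists.

Yes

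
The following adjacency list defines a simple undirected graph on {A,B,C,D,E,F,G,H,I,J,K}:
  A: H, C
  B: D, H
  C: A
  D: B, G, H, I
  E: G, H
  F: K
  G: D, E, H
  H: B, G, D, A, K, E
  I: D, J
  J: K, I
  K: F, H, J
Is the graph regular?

No

Degrees: A:2, B:2, C:1, D:4, E:2, F:1, G:3, H:6, I:2, J:2, K:3
Vertex C has degree 1 while H has degree 6, so the graph is not regular.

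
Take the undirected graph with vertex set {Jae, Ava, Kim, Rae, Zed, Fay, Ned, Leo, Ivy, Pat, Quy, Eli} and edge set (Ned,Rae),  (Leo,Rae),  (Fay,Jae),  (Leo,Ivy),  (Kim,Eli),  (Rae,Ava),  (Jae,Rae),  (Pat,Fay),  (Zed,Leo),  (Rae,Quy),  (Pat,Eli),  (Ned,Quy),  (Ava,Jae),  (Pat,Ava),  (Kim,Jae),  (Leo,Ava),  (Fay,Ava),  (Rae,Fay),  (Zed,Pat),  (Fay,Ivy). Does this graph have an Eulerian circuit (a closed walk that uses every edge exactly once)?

Degrees: Jae:4, Ava:5, Kim:2, Rae:6, Zed:2, Fay:5, Ned:2, Leo:4, Ivy:2, Pat:4, Quy:2, Eli:2
Ava, Fay have odd degree; an Eulerian circuit needs every degree to be even, so none exists.

No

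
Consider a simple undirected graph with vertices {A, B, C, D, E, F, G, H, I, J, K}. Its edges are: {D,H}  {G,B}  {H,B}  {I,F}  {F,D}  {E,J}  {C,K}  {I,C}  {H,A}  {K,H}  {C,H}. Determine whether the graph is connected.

Component: {E, J}
Component: {A, B, C, D, F, G, H, I, K}
No edge joins these 2 groups, so the graph is disconnected.

No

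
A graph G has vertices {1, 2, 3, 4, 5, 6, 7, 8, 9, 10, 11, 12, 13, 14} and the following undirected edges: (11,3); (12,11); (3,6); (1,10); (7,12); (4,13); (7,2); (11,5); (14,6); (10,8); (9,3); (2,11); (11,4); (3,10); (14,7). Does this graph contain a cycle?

|V| = 14, |E| = 15, number of components = 1.
One cycle is 11-2-7-12-11.

Yes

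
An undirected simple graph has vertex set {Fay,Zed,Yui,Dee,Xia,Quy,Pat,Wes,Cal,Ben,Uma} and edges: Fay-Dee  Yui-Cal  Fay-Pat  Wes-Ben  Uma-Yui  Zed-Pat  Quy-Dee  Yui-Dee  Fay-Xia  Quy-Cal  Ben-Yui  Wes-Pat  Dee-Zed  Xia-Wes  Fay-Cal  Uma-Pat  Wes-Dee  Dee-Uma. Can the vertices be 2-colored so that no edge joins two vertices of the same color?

The cycle Dee-Yui-Uma-Dee has length 3, which is odd, so the graph is not bipartite.

No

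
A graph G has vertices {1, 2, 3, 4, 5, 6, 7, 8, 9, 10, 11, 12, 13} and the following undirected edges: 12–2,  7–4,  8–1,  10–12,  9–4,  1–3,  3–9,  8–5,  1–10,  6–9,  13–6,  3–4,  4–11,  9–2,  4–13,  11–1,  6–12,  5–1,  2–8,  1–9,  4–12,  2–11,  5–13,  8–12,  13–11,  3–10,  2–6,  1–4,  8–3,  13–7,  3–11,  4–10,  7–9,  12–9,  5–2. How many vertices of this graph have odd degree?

6

Degrees: 1:7, 2:6, 3:6, 4:8, 5:4, 6:4, 7:3, 8:5, 9:7, 10:4, 11:5, 12:6, 13:5
Odd-degree vertices: 1, 7, 8, 9, 11, 13.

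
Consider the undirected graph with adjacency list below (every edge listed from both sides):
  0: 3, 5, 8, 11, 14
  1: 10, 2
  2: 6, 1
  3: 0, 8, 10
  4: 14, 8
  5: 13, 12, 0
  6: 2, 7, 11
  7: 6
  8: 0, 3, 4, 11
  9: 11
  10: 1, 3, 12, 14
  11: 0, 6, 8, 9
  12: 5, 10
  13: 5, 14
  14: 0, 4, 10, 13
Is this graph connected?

Starting from 0 and exploring outward reaches every vertex (0, 14, 3, 5, 11, 8, 4, 10, 13, 12, 6, 9, 1, 7, 2); the graph is connected.

Yes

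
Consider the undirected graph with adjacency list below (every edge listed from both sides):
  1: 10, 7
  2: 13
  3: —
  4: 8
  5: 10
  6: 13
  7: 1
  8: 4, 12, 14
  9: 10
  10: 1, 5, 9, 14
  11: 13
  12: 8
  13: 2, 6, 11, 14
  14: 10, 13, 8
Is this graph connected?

No

Component: {3}
Component: {1, 2, 4, 5, 6, 7, 8, 9, 10, 11, 12, 13, 14}
There are 2 separate components, so the graph is not connected.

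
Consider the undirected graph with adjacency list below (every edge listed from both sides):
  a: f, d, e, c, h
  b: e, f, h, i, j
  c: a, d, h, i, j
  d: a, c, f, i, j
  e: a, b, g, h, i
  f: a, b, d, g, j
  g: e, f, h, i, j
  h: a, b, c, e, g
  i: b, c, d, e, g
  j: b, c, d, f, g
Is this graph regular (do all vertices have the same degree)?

Degrees: a:5, b:5, c:5, d:5, e:5, f:5, g:5, h:5, i:5, j:5
Every vertex has degree 5, so the graph is 5-regular.

Yes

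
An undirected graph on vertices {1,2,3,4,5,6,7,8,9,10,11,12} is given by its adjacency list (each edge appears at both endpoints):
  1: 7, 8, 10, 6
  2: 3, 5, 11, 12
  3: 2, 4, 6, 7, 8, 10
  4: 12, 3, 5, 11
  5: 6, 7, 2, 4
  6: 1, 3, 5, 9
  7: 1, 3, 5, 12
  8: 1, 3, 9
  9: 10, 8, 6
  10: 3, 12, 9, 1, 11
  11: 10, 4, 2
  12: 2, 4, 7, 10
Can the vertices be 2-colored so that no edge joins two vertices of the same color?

Yes

A valid 2-coloring puts {2, 4, 6, 7, 8, 10} on one side and {1, 3, 5, 9, 11, 12} on the other; every edge crosses between the two sides.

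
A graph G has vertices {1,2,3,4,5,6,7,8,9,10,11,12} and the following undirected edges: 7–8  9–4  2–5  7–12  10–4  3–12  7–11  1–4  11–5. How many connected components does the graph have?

Component: {6}
Component: {1, 4, 9, 10}
Component: {2, 3, 5, 7, 8, 11, 12}

3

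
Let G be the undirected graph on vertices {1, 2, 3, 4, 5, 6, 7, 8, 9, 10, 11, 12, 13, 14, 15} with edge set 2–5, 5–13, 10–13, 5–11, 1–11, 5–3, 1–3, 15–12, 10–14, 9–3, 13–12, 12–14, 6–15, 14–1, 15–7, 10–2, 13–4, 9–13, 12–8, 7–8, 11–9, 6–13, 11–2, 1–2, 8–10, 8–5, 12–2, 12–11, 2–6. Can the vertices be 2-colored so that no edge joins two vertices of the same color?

No

2-11-1-2 is an odd cycle (length 3), and a bipartite graph can contain only even cycles.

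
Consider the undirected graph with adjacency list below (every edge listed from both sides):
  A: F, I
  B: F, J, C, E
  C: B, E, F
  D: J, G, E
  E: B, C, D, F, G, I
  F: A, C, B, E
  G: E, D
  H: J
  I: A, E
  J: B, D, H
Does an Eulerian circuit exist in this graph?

No

Degrees: A:2, B:4, C:3, D:3, E:6, F:4, G:2, H:1, I:2, J:3
C, D, H, J have odd degree; an Eulerian circuit needs every degree to be even, so none exists.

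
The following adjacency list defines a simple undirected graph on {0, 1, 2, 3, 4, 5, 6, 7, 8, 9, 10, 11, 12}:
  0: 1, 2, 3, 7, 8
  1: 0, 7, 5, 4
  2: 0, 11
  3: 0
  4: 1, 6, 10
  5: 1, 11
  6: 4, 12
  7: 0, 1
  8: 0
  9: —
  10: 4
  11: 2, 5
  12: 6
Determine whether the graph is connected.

Component: {9}
Component: {0, 1, 2, 3, 4, 5, 6, 7, 8, 10, 11, 12}
No edge joins these 2 groups, so the graph is disconnected.

No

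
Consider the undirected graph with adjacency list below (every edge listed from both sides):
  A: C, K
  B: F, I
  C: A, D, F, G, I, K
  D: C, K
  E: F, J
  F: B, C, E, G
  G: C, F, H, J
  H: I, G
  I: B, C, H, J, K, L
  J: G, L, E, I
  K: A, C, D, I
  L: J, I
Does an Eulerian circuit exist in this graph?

Degrees: A:2, B:2, C:6, D:2, E:2, F:4, G:4, H:2, I:6, J:4, K:4, L:2
All degrees are even and the non-isolated vertices are connected — an Eulerian circuit exists.

Yes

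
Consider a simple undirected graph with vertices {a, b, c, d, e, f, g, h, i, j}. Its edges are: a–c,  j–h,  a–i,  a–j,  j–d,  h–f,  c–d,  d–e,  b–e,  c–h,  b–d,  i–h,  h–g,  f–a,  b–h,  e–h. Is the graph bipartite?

e-b-d-e is an odd cycle (length 3), and a bipartite graph can contain only even cycles.

No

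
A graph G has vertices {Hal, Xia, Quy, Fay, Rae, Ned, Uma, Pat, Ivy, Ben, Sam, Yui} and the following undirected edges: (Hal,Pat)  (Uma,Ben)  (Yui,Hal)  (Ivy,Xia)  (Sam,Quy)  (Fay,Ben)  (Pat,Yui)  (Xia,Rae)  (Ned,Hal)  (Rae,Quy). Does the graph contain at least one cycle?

|V| = 12, |E| = 10, number of components = 3.
Since 10 > 12 - 3, a cycle must exist; for instance Hal-Yui-Pat-Hal.

Yes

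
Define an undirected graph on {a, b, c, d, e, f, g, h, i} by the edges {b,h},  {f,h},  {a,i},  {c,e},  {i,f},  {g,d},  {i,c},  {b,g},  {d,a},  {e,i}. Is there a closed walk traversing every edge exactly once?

Yes

Degrees: a:2, b:2, c:2, d:2, e:2, f:2, g:2, h:2, i:4
All degrees are even and the non-isolated vertices are connected — an Eulerian circuit exists.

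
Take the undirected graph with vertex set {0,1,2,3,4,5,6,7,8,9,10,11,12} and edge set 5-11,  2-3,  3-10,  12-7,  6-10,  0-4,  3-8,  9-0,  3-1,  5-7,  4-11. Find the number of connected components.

Component: {1, 2, 3, 6, 8, 10}
Component: {0, 4, 5, 7, 9, 11, 12}

2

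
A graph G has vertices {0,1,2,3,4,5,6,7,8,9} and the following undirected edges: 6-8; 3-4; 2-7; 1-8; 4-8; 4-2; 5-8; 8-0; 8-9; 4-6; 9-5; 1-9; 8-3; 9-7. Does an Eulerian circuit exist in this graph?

Degrees: 0:1, 1:2, 2:2, 3:2, 4:4, 5:2, 6:2, 7:2, 8:7, 9:4
Vertices with odd degree: 0, 8. An Eulerian circuit requires all degrees even.

No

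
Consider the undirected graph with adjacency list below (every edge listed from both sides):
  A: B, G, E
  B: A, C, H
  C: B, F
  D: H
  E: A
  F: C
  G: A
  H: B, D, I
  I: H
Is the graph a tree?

Yes

|V| = 9, |E| = 8.
Connected and |E| = |V| - 1, which characterizes a tree.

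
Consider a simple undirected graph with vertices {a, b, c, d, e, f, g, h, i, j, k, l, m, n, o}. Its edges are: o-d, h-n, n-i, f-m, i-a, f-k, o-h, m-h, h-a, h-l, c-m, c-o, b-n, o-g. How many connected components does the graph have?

3

Component: {e}
Component: {j}
Component: {a, b, c, d, f, g, h, i, k, l, m, n, o}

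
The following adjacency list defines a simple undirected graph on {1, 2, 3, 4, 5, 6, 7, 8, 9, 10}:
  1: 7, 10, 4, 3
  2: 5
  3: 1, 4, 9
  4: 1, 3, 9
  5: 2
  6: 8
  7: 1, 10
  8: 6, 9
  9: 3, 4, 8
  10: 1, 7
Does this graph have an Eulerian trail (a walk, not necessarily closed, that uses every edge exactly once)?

No

Degrees: 1:4, 2:1, 3:3, 4:3, 5:1, 6:1, 7:2, 8:2, 9:3, 10:2
Odd-degree vertices: 2, 3, 4, 5, 6, 9 (6 total).
With 6 odd-degree vertices (more than two), no single trail can use every edge.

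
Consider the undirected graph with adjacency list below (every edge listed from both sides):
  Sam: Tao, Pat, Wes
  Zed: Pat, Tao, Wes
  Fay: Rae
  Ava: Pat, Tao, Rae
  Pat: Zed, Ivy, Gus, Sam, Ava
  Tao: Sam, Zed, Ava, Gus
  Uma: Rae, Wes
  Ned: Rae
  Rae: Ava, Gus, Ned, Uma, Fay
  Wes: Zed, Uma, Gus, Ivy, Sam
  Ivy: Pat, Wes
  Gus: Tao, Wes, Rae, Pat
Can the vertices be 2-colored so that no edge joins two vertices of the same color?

Partition the vertices as {Pat, Tao, Rae, Wes} vs {Sam, Zed, Fay, Ava, Uma, Ned, Ivy, Gus}. Each listed edge has one endpoint in each part, so the graph is bipartite.

Yes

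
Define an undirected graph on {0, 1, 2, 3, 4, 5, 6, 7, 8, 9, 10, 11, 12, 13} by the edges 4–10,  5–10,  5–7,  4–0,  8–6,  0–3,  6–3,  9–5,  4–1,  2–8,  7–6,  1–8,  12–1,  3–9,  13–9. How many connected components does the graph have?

Component: {11}
Component: {0, 1, 2, 3, 4, 5, 6, 7, 8, 9, 10, 12, 13}

2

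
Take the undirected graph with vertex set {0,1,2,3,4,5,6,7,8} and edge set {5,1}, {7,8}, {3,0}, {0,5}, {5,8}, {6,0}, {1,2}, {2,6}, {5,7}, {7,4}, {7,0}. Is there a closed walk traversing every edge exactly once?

Degrees: 0:4, 1:2, 2:2, 3:1, 4:1, 5:4, 6:2, 7:4, 8:2
Vertices with odd degree: 3, 4. An Eulerian circuit requires all degrees even.

No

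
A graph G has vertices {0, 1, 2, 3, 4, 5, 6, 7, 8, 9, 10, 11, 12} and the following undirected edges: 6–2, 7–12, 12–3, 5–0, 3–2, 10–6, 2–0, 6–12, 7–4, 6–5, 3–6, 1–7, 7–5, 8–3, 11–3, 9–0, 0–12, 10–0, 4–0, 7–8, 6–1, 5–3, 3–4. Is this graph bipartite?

The cycle 6-3-12-6 has length 3, which is odd, so the graph is not bipartite.

No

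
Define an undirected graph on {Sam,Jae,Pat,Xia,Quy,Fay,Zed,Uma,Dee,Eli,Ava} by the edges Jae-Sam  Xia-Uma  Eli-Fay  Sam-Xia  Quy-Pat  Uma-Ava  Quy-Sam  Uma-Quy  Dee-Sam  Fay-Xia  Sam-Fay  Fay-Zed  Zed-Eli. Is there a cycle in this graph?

Yes

The graph has 11 vertices, 13 edges, and 1 connected component.
One cycle is Fay-Eli-Zed-Fay.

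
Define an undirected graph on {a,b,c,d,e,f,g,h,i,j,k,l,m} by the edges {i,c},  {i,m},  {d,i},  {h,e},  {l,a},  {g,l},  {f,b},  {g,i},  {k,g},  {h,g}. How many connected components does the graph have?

Component: {j}
Component: {b, f}
Component: {a, c, d, e, g, h, i, k, l, m}

3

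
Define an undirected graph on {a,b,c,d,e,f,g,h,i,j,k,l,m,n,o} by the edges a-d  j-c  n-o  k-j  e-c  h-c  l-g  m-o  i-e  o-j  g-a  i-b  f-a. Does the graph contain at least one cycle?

The graph has 15 vertices, 13 edges, and 2 connected components.
A forest on 15 vertices with 2 components has exactly 13 edges, which matches — so no cycle.

No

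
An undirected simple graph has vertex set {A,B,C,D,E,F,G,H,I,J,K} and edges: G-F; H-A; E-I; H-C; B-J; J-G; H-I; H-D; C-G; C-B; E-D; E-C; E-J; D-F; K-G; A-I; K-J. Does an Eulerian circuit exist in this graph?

No

Degrees: A:2, B:2, C:4, D:3, E:4, F:2, G:4, H:4, I:3, J:4, K:2
D, I have odd degree; an Eulerian circuit needs every degree to be even, so none exists.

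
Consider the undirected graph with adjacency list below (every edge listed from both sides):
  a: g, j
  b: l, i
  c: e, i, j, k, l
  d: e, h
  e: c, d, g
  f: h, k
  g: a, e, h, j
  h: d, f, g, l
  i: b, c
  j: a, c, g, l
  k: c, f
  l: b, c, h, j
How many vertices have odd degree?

2

Degrees: a:2, b:2, c:5, d:2, e:3, f:2, g:4, h:4, i:2, j:4, k:2, l:4
Odd-degree vertices: c, e.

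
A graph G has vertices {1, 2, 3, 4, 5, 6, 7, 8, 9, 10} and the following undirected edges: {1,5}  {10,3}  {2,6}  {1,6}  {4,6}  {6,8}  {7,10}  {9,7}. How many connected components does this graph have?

Component: {3, 7, 9, 10}
Component: {1, 2, 4, 5, 6, 8}

2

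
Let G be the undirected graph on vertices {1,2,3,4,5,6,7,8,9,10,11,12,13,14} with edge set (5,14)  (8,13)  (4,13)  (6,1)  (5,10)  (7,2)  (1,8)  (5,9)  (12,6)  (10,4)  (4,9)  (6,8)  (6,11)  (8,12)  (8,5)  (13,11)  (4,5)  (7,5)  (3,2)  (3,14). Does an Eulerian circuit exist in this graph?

Degrees: 1:2, 2:2, 3:2, 4:4, 5:6, 6:4, 7:2, 8:5, 9:2, 10:2, 11:2, 12:2, 13:3, 14:2
Vertices with odd degree: 8, 13. An Eulerian circuit requires all degrees even.

No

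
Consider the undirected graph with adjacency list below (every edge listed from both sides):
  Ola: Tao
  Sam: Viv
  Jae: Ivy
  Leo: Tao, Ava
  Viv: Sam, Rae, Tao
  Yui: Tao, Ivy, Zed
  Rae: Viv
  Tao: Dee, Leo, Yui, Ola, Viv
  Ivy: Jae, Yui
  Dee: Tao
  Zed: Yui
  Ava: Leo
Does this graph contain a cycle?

No

The graph has 12 vertices, 11 edges, and 1 connected component.
Since 11 = 12 - 1, the graph is a forest and contains no cycle.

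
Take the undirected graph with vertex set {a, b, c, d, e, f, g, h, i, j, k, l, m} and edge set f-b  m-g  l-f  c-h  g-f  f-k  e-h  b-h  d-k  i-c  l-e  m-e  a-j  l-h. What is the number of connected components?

2

Component: {a, j}
Component: {b, c, d, e, f, g, h, i, k, l, m}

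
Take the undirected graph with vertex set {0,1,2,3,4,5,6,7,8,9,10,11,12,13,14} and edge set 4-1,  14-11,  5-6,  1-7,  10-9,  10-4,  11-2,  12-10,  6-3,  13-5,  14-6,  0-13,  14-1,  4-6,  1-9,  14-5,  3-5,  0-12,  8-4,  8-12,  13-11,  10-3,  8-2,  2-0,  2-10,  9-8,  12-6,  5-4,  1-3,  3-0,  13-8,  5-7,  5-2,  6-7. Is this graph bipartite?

The cycle 5-6-14-5 has length 3, which is odd, so the graph is not bipartite.

No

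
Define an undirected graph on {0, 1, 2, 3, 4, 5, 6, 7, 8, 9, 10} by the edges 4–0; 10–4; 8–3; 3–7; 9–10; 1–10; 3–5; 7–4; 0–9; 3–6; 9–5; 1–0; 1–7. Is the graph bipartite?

Yes

Partition the vertices as {1, 2, 3, 4, 9} vs {0, 5, 6, 7, 8, 10}. Each listed edge has one endpoint in each part, so the graph is bipartite.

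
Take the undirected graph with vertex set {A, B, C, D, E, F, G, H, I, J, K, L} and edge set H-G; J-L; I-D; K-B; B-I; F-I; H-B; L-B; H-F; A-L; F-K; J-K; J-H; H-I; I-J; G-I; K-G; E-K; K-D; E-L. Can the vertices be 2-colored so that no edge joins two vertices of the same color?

H-I-B-H is an odd cycle (length 3), and a bipartite graph can contain only even cycles.

No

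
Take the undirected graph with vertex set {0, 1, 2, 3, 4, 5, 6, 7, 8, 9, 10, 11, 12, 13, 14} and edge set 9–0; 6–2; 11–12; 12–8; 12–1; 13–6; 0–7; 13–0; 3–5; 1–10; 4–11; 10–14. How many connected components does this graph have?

Component: {3, 5}
Component: {0, 2, 6, 7, 9, 13}
Component: {1, 4, 8, 10, 11, 12, 14}

3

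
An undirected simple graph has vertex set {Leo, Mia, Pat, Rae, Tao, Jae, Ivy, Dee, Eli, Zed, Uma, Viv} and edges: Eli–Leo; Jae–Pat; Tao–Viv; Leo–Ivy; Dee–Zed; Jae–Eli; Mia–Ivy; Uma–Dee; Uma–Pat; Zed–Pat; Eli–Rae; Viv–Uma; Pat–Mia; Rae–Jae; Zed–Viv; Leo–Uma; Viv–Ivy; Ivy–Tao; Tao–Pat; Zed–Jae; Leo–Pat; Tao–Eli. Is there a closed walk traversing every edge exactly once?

Yes

Degrees: Leo:4, Mia:2, Pat:6, Rae:2, Tao:4, Jae:4, Ivy:4, Dee:2, Eli:4, Zed:4, Uma:4, Viv:4
All degrees are even and the non-isolated vertices are connected — an Eulerian circuit exists.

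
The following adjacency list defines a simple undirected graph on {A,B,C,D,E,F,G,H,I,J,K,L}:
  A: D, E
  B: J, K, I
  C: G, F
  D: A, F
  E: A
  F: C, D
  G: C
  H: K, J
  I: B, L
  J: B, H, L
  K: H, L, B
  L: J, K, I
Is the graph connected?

Component: {A, C, D, E, F, G}
Component: {B, H, I, J, K, L}
There are 2 separate components, so the graph is not connected.

No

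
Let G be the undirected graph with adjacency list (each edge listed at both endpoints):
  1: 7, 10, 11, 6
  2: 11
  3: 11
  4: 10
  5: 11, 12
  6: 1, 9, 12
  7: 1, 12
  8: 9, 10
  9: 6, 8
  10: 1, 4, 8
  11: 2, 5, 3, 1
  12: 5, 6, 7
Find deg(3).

Neighbors of 3: 11.

1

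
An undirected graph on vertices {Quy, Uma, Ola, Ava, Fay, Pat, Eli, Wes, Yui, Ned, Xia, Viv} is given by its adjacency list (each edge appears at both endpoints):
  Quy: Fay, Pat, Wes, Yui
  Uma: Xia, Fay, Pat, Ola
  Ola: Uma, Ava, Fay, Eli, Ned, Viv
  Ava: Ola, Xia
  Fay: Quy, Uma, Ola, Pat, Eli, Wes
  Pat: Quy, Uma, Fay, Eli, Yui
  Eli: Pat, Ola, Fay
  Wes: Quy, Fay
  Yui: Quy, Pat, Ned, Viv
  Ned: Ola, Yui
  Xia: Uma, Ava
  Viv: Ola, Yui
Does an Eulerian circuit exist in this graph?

Degrees: Quy:4, Uma:4, Ola:6, Ava:2, Fay:6, Pat:5, Eli:3, Wes:2, Yui:4, Ned:2, Xia:2, Viv:2
Vertices with odd degree: Pat, Eli. An Eulerian circuit requires all degrees even.

No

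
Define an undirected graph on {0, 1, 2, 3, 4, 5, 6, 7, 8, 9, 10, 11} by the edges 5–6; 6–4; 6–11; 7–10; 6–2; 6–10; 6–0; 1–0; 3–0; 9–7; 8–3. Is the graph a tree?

The graph has 12 vertices and 11 edges.
It is connected with exactly 11 edges, hence acyclic — it is a tree.

Yes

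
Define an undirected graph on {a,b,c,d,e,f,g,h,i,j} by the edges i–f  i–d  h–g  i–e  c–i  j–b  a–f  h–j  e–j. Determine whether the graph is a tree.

Yes

The graph has 10 vertices and 9 edges.
It is connected with exactly 9 edges, hence acyclic — it is a tree.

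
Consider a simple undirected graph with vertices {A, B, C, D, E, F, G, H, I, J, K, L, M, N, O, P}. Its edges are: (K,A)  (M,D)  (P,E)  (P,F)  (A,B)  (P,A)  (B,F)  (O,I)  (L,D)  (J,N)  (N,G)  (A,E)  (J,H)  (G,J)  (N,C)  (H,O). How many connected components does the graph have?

3

Component: {D, L, M}
Component: {A, B, E, F, K, P}
Component: {C, G, H, I, J, N, O}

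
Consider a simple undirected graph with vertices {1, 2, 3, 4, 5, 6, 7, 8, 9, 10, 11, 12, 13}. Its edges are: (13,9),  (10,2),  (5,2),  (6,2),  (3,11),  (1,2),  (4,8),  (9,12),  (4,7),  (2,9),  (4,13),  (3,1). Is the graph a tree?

Yes

The graph has 13 vertices and 12 edges.
Connected and |E| = |V| - 1, which characterizes a tree.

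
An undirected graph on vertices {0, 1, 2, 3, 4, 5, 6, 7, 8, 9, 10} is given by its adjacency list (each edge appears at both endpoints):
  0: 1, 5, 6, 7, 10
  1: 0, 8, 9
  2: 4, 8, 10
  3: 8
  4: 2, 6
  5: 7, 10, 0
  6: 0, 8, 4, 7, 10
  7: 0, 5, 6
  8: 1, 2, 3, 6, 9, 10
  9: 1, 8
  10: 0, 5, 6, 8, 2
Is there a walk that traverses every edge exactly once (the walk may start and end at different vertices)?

No

Degrees: 0:5, 1:3, 2:3, 3:1, 4:2, 5:3, 6:5, 7:3, 8:6, 9:2, 10:5
Odd-degree vertices: 0, 1, 2, 3, 5, 6, 7, 10 (8 total).
An Eulerian trail requires 0 or 2 odd-degree vertices; here there are 8.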